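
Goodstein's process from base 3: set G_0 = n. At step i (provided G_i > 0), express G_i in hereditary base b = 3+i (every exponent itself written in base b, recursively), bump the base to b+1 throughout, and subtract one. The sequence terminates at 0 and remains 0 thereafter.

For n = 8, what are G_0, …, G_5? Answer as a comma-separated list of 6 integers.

[0] 8 ≡ 2·3 + 2 (base 3). Lift 4: 10. −1: 9.
[1] 9 ≡ 2·4 + 1 (base 4). Lift 5: 11. −1: 10.
[2] 10 ≡ 2·5 (base 5). Lift 6: 12. −1: 11.
[3] 11 ≡ 6 + 5 (base 6). Lift 7: 12. −1: 11.
[4] 11 ≡ 7 + 4 (base 7). Lift 8: 12. −1: 11.

8, 9, 10, 11, 11, 11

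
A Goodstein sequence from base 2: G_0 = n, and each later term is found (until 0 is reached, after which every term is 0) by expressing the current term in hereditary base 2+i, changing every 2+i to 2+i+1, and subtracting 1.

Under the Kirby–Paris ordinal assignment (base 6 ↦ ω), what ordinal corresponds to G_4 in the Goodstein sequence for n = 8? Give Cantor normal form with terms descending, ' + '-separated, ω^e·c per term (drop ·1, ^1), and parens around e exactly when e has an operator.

[0] 8 ≡ 2^(2 + 1) (base 2). Lift 3: 81. −1: 80.
[1] 80 ≡ 2·3^3 + 2·3^2 + 2·3 + 2 (base 3). Lift 4: 554. −1: 553.
[2] 553 ≡ 2·4^4 + 2·4^2 + 2·4 + 1 (base 4). Lift 5: 6311. −1: 6310.
[3] 6310 ≡ 2·5^5 + 2·5^2 + 2·5 (base 5). Lift 6: 93396. −1: 93395.
[4] 93395 ≡ 2·6^6 + 2·6^2 + 6 + 5 (base 6). Lift 7: 1647196. −1: 1647195.

ω^ω·2 + ω^2·2 + ω + 5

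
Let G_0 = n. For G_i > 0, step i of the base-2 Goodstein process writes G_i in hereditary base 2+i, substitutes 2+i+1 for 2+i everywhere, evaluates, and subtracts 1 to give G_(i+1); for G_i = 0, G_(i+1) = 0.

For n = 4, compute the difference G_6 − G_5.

i=0: 4 = 2^2 (b=2); 2→3: 3^3 = 27; 27−1 = 26
i=1: 26 = 2·3^2 + 2·3 + 2 (b=3); 3→4: 2·4^2 + 2·4 + 2 = 42; 42−1 = 41
i=2: 41 = 2·4^2 + 2·4 + 1 (b=4); 4→5: 2·5^2 + 2·5 + 1 = 61; 61−1 = 60
i=3: 60 = 2·5^2 + 2·5 (b=5); 5→6: 2·6^2 + 2·6 = 84; 84−1 = 83
i=4: 83 = 2·6^2 + 6 + 5 (b=6); 6→7: 2·7^2 + 7 + 5 = 110; 110−1 = 109
i=5: 109 = 2·7^2 + 7 + 4 (b=7); 7→8: 2·8^2 + 8 + 4 = 140; 140−1 = 139

30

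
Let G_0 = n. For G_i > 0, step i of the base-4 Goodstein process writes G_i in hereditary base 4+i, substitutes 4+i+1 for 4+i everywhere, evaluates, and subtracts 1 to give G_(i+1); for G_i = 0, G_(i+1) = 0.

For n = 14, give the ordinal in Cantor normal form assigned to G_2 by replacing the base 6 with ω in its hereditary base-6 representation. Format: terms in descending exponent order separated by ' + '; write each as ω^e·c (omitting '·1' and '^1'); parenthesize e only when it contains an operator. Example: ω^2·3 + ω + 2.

G_0=14  [base 4] 3·4 + 2  →[4↦5]→  3·5 + 2 = 17  −1 ⇒ G_1=16
G_1=16  [base 5] 3·5 + 1  →[5↦6]→  3·6 + 1 = 19  −1 ⇒ G_2=18

ω·3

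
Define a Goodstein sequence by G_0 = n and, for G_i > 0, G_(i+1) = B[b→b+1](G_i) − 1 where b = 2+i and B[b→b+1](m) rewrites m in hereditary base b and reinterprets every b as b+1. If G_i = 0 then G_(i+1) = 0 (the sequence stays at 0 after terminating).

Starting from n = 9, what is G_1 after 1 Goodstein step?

81

(0) 9|_2 = 2^(2 + 1) + 1 ↦ 3^(3 + 1) + 1|_3 = 82 ⇒ 81
(1) 81|_3 = 3^(3 + 1) ↦ 4^(4 + 1)|_4 = 1024 ⇒ 1023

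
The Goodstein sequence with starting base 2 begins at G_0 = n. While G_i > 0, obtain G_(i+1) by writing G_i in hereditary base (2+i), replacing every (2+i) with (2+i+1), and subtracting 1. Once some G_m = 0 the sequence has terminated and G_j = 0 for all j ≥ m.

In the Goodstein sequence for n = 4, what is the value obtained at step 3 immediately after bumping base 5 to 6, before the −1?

84

G_0 = 4. HB_2(4) = 2^2. Bump = 27. G_1 = 26.
G_1 = 26. HB_3(26) = 2·3^2 + 2·3 + 2. Bump = 42. G_2 = 41.
G_2 = 41. HB_4(41) = 2·4^2 + 2·4 + 1. Bump = 61. G_3 = 60.
G_3 = 60. HB_5(60) = 2·5^2 + 2·5. Bump = 84. G_4 = 83.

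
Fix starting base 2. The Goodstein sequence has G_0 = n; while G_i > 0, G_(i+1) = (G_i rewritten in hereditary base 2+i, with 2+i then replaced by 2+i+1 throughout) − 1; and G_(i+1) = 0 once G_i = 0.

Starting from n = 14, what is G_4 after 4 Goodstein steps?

i=0: 14 = 2^(2 + 1) + 2^2 + 2 (b=2); 2→3: 3^(3 + 1) + 3^3 + 3 = 111; 111−1 = 110
i=1: 110 = 3^(3 + 1) + 3^3 + 2 (b=3); 3→4: 4^(4 + 1) + 4^4 + 2 = 1282; 1282−1 = 1281
i=2: 1281 = 4^(4 + 1) + 4^4 + 1 (b=4); 4→5: 5^(5 + 1) + 5^5 + 1 = 18751; 18751−1 = 18750
i=3: 18750 = 5^(5 + 1) + 5^5 (b=5); 5→6: 6^(6 + 1) + 6^6 = 326592; 326592−1 = 326591
i=4: 326591 = 6^(6 + 1) + 5·6^5 + 5·6^4 + 5·6^3 + 5·6^2 + 5·6 + 5 (b=6); 6→7: 7^(7 + 1) + 5·7^5 + 5·7^4 + 5·7^3 + 5·7^2 + 5·7 + 5 = 5862841; 5862841−1 = 5862840

326591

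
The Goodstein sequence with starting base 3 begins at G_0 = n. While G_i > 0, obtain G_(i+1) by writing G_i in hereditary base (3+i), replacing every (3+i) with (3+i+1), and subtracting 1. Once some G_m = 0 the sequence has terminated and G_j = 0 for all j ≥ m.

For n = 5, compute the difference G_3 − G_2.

0

base 3: 5 = 3 + 2; at 4: 4 + 2 = 6; next = 5
base 4: 5 = 4 + 1; at 5: 5 + 1 = 6; next = 5
base 5: 5 = 5; at 6: 6 = 6; next = 5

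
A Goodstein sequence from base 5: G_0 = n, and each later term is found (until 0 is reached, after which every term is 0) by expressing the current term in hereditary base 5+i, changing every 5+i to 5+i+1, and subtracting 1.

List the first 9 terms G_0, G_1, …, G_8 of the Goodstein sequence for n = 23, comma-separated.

G_0=23  [base 5] 4·5 + 3  →[5↦6]→  4·6 + 3 = 27  −1 ⇒ G_1=26
G_1=26  [base 6] 4·6 + 2  →[6↦7]→  4·7 + 2 = 30  −1 ⇒ G_2=29
G_2=29  [base 7] 4·7 + 1  →[7↦8]→  4·8 + 1 = 33  −1 ⇒ G_3=32
G_3=32  [base 8] 4·8  →[8↦9]→  4·9 = 36  −1 ⇒ G_4=35
G_4=35  [base 9] 3·9 + 8  →[9↦10]→  3·10 + 8 = 38  −1 ⇒ G_5=37
G_5=37  [base 10] 3·10 + 7  →[10↦11]→  3·11 + 7 = 40  −1 ⇒ G_6=39
G_6=39  [base 11] 3·11 + 6  →[11↦12]→  3·12 + 6 = 42  −1 ⇒ G_7=41
G_7=41  [base 12] 3·12 + 5  →[12↦13]→  3·13 + 5 = 44  −1 ⇒ G_8=43

23, 26, 29, 32, 35, 37, 39, 41, 43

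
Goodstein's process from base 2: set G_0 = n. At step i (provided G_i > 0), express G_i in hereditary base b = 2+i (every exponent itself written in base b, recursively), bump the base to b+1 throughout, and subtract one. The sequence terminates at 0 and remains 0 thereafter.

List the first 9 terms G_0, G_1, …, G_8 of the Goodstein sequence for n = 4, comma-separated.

4, 26, 41, 60, 83, 109, 139, 173, 211

G_0 = 4. HB_2(4) = 2^2. Bump = 27. G_1 = 26.
G_1 = 26. HB_3(26) = 2·3^2 + 2·3 + 2. Bump = 42. G_2 = 41.
G_2 = 41. HB_4(41) = 2·4^2 + 2·4 + 1. Bump = 61. G_3 = 60.
G_3 = 60. HB_5(60) = 2·5^2 + 2·5. Bump = 84. G_4 = 83.
G_4 = 83. HB_6(83) = 2·6^2 + 6 + 5. Bump = 110. G_5 = 109.
G_5 = 109. HB_7(109) = 2·7^2 + 7 + 4. Bump = 140. G_6 = 139.
G_6 = 139. HB_8(139) = 2·8^2 + 8 + 3. Bump = 174. G_7 = 173.
G_7 = 173. HB_9(173) = 2·9^2 + 9 + 2. Bump = 212. G_8 = 211.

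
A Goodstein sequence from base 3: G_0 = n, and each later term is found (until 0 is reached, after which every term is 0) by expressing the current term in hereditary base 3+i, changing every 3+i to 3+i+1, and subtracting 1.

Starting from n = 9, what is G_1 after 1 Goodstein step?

G_0=9  [base 3] 3^2  →[3↦4]→  4^2 = 16  −1 ⇒ G_1=15
G_1=15  [base 4] 3·4 + 3  →[4↦5]→  3·5 + 3 = 18  −1 ⇒ G_2=17

15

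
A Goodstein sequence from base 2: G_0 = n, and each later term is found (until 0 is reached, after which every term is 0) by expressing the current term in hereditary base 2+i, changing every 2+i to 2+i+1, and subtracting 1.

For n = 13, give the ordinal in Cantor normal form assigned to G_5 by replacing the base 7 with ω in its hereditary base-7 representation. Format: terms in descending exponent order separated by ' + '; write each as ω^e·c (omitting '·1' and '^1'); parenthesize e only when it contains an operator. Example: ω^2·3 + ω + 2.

ω^(ω + 1) + ω^3·3 + ω^2·3 + ω·3

i=0: 13 = 2^(2 + 1) + 2^2 + 1 (b=2); 2→3: 3^(3 + 1) + 3^3 + 1 = 109; 109−1 = 108
i=1: 108 = 3^(3 + 1) + 3^3 (b=3); 3→4: 4^(4 + 1) + 4^4 = 1280; 1280−1 = 1279
i=2: 1279 = 4^(4 + 1) + 3·4^3 + 3·4^2 + 3·4 + 3 (b=4); 4→5: 5^(5 + 1) + 3·5^3 + 3·5^2 + 3·5 + 3 = 16093; 16093−1 = 16092
i=3: 16092 = 5^(5 + 1) + 3·5^3 + 3·5^2 + 3·5 + 2 (b=5); 5→6: 6^(6 + 1) + 3·6^3 + 3·6^2 + 3·6 + 2 = 280712; 280712−1 = 280711
i=4: 280711 = 6^(6 + 1) + 3·6^3 + 3·6^2 + 3·6 + 1 (b=6); 6→7: 7^(7 + 1) + 3·7^3 + 3·7^2 + 3·7 + 1 = 5765999; 5765999−1 = 5765998
i=5: 5765998 = 7^(7 + 1) + 3·7^3 + 3·7^2 + 3·7 (b=7); 7→8: 8^(8 + 1) + 3·8^3 + 3·8^2 + 3·8 = 134219480; 134219480−1 = 134219479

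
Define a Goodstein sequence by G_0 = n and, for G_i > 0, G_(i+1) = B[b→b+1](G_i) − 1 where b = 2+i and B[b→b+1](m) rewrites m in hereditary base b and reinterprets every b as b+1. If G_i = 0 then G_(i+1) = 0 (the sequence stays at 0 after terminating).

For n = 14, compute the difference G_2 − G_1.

base 2: 14 = 2^(2 + 1) + 2^2 + 2; at 3: 3^(3 + 1) + 3^3 + 3 = 111; next = 110
base 3: 110 = 3^(3 + 1) + 3^3 + 2; at 4: 4^(4 + 1) + 4^4 + 2 = 1282; next = 1281

1171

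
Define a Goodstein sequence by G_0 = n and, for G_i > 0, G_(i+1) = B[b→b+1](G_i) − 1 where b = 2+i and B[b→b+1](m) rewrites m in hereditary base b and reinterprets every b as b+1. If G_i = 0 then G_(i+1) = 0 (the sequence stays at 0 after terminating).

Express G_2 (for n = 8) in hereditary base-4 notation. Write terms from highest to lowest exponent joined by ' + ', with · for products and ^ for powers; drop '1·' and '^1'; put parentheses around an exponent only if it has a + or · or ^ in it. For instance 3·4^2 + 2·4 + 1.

2·4^4 + 2·4^2 + 2·4 + 1

G_0 = 8. HB_2(8) = 2^(2 + 1). Bump = 81. G_1 = 80.
G_1 = 80. HB_3(80) = 2·3^3 + 2·3^2 + 2·3 + 2. Bump = 554. G_2 = 553.
G_2 = 553. HB_4(553) = 2·4^4 + 2·4^2 + 2·4 + 1. Bump = 6311. G_3 = 6310.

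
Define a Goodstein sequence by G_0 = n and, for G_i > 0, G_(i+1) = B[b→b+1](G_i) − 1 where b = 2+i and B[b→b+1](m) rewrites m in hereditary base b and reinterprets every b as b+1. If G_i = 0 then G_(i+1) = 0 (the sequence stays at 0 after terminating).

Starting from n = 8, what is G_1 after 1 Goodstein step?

step 0: 8 = 2^(2 + 1); sub 3 for 2: 3^(3 + 1); = 81; G_1 = 81−1 = 80
step 1: 80 = 2·3^3 + 2·3^2 + 2·3 + 2; sub 4 for 3: 2·4^4 + 2·4^2 + 2·4 + 2; = 554; G_2 = 554−1 = 553

80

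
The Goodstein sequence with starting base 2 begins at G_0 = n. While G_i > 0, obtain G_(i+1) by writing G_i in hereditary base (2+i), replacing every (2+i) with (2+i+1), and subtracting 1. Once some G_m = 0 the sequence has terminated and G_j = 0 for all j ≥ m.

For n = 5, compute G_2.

255

step 0: 5 = 2^2 + 1; sub 3 for 2: 3^3 + 1; = 28; G_1 = 28−1 = 27
step 1: 27 = 3^3; sub 4 for 3: 4^4; = 256; G_2 = 256−1 = 255
step 2: 255 = 3·4^3 + 3·4^2 + 3·4 + 3; sub 5 for 4: 3·5^3 + 3·5^2 + 3·5 + 3; = 468; G_3 = 468−1 = 467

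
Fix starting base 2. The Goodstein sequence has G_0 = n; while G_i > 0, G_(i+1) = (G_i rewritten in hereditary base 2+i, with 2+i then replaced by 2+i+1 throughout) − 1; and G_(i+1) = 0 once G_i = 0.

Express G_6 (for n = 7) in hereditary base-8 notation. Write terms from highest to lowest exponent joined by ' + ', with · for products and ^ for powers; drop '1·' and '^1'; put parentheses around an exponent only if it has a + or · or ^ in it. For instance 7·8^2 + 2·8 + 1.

7·8^7 + 7·8^6 + 7·8^5 + 7·8^4 + 7·8^3 + 7·8^2 + 7·8 + 7

G_0 = 7. HB_2(7) = 2^2 + 2 + 1. Bump = 31. G_1 = 30.
G_1 = 30. HB_3(30) = 3^3 + 3. Bump = 260. G_2 = 259.
G_2 = 259. HB_4(259) = 4^4 + 3. Bump = 3128. G_3 = 3127.
G_3 = 3127. HB_5(3127) = 5^5 + 2. Bump = 46658. G_4 = 46657.
G_4 = 46657. HB_6(46657) = 6^6 + 1. Bump = 823544. G_5 = 823543.
G_5 = 823543. HB_7(823543) = 7^7. Bump = 16777216. G_6 = 16777215.
G_6 = 16777215. HB_8(16777215) = 7·8^7 + 7·8^6 + 7·8^5 + 7·8^4 + 7·8^3 + 7·8^2 + 7·8 + 7. Bump = 37665880. G_7 = 37665879.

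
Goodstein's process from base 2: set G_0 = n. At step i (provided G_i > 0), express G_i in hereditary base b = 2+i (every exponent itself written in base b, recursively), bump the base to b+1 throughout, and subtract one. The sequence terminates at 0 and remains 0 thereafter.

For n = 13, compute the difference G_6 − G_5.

(0) 13|_2 = 2^(2 + 1) + 2^2 + 1 ↦ 3^(3 + 1) + 3^3 + 1|_3 = 109 ⇒ 108
(1) 108|_3 = 3^(3 + 1) + 3^3 ↦ 4^(4 + 1) + 4^4|_4 = 1280 ⇒ 1279
(2) 1279|_4 = 4^(4 + 1) + 3·4^3 + 3·4^2 + 3·4 + 3 ↦ 5^(5 + 1) + 3·5^3 + 3·5^2 + 3·5 + 3|_5 = 16093 ⇒ 16092
(3) 16092|_5 = 5^(5 + 1) + 3·5^3 + 3·5^2 + 3·5 + 2 ↦ 6^(6 + 1) + 3·6^3 + 3·6^2 + 3·6 + 2|_6 = 280712 ⇒ 280711
(4) 280711|_6 = 6^(6 + 1) + 3·6^3 + 3·6^2 + 3·6 + 1 ↦ 7^(7 + 1) + 3·7^3 + 3·7^2 + 3·7 + 1|_7 = 5765999 ⇒ 5765998
(5) 5765998|_7 = 7^(7 + 1) + 3·7^3 + 3·7^2 + 3·7 ↦ 8^(8 + 1) + 3·8^3 + 3·8^2 + 3·8|_8 = 134219480 ⇒ 134219479

128453481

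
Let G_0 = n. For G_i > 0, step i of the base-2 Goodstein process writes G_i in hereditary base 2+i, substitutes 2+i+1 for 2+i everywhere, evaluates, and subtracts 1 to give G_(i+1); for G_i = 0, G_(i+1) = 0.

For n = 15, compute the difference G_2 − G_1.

G_0 = 15. HB_2(15) = 2^(2 + 1) + 2^2 + 2 + 1. Bump = 112. G_1 = 111.
G_1 = 111. HB_3(111) = 3^(3 + 1) + 3^3 + 3. Bump = 1284. G_2 = 1283.

1172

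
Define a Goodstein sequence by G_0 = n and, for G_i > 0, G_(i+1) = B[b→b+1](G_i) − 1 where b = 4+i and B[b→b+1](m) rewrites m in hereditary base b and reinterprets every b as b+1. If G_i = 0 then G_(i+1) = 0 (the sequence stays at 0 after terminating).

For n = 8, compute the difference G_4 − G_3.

0

step 0: 8 = 2·4; sub 5 for 4: 2·5; = 10; G_1 = 10−1 = 9
step 1: 9 = 5 + 4; sub 6 for 5: 6 + 4; = 10; G_2 = 10−1 = 9
step 2: 9 = 6 + 3; sub 7 for 6: 7 + 3; = 10; G_3 = 10−1 = 9
step 3: 9 = 7 + 2; sub 8 for 7: 8 + 2; = 10; G_4 = 10−1 = 9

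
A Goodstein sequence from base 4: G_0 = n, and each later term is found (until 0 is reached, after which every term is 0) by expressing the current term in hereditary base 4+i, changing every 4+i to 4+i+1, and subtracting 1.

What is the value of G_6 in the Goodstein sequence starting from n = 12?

19

(0) 12|_4 = 3·4 ↦ 3·5|_5 = 15 ⇒ 14
(1) 14|_5 = 2·5 + 4 ↦ 2·6 + 4|_6 = 16 ⇒ 15
(2) 15|_6 = 2·6 + 3 ↦ 2·7 + 3|_7 = 17 ⇒ 16
(3) 16|_7 = 2·7 + 2 ↦ 2·8 + 2|_8 = 18 ⇒ 17
(4) 17|_8 = 2·8 + 1 ↦ 2·9 + 1|_9 = 19 ⇒ 18
(5) 18|_9 = 2·9 ↦ 2·10|_10 = 20 ⇒ 19
(6) 19|_10 = 10 + 9 ↦ 11 + 9|_11 = 20 ⇒ 19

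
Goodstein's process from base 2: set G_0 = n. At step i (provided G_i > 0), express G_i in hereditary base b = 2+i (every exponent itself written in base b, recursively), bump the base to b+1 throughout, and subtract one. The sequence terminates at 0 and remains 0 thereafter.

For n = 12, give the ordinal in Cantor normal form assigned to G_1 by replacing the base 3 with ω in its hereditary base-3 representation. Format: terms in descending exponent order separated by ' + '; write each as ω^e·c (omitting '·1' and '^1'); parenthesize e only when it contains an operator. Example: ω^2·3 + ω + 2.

12 —HB2→ 2^(2 + 1) + 2^2 —bump→ 3^(3 + 1) + 3^3 = 108 —(−1)→ 107
107 —HB3→ 3^(3 + 1) + 2·3^2 + 2·3 + 2 —bump→ 4^(4 + 1) + 2·4^2 + 2·4 + 2 = 1066 —(−1)→ 1065

ω^(ω + 1) + ω^2·2 + ω·2 + 2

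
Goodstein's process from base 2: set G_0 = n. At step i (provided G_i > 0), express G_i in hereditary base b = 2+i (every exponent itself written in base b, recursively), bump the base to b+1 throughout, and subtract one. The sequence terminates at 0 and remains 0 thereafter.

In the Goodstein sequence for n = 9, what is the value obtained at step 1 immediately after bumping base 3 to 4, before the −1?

(0) 9|_2 = 2^(2 + 1) + 1 ↦ 3^(3 + 1) + 1|_3 = 82 ⇒ 81
(1) 81|_3 = 3^(3 + 1) ↦ 4^(4 + 1)|_4 = 1024 ⇒ 1023

1024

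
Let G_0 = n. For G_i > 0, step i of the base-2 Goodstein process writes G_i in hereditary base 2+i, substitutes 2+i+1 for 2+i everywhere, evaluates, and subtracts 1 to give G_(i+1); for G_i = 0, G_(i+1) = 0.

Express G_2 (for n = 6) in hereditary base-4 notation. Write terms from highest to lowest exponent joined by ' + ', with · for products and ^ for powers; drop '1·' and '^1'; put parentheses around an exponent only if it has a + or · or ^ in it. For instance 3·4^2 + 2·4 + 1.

4^4 + 1

G_0=6  [base 2] 2^2 + 2  →[2↦3]→  3^3 + 3 = 30  −1 ⇒ G_1=29
G_1=29  [base 3] 3^3 + 2  →[3↦4]→  4^4 + 2 = 258  −1 ⇒ G_2=257
G_2=257  [base 4] 4^4 + 1  →[4↦5]→  5^5 + 1 = 3126  −1 ⇒ G_3=3125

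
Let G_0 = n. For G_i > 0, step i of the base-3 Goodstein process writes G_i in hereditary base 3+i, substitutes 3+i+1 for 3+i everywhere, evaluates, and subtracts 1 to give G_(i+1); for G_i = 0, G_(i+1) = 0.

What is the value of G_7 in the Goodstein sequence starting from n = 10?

39

10 —HB3→ 3^2 + 1 —bump→ 4^2 + 1 = 17 —(−1)→ 16
16 —HB4→ 4^2 —bump→ 5^2 = 25 —(−1)→ 24
24 —HB5→ 4·5 + 4 —bump→ 4·6 + 4 = 28 —(−1)→ 27
27 —HB6→ 4·6 + 3 —bump→ 4·7 + 3 = 31 —(−1)→ 30
30 —HB7→ 4·7 + 2 —bump→ 4·8 + 2 = 34 —(−1)→ 33
33 —HB8→ 4·8 + 1 —bump→ 4·9 + 1 = 37 —(−1)→ 36
36 —HB9→ 4·9 —bump→ 4·10 = 40 —(−1)→ 39
39 —HB10→ 3·10 + 9 —bump→ 3·11 + 9 = 42 —(−1)→ 41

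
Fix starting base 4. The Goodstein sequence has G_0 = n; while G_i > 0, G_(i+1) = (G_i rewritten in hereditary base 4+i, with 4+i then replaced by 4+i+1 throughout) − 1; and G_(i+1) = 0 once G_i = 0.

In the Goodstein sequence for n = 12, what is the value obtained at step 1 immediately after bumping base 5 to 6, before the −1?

(0) 12|_4 = 3·4 ↦ 3·5|_5 = 15 ⇒ 14
(1) 14|_5 = 2·5 + 4 ↦ 2·6 + 4|_6 = 16 ⇒ 15

16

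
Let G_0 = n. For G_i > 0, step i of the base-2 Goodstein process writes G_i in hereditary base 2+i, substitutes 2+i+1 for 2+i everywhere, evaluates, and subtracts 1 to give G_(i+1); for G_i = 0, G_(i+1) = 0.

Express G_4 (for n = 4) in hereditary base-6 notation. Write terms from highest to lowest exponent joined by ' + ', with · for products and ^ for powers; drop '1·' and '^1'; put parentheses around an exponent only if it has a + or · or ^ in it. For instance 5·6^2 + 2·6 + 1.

G_0 = 4. HB_2(4) = 2^2. Bump = 27. G_1 = 26.
G_1 = 26. HB_3(26) = 2·3^2 + 2·3 + 2. Bump = 42. G_2 = 41.
G_2 = 41. HB_4(41) = 2·4^2 + 2·4 + 1. Bump = 61. G_3 = 60.
G_3 = 60. HB_5(60) = 2·5^2 + 2·5. Bump = 84. G_4 = 83.

2·6^2 + 6 + 5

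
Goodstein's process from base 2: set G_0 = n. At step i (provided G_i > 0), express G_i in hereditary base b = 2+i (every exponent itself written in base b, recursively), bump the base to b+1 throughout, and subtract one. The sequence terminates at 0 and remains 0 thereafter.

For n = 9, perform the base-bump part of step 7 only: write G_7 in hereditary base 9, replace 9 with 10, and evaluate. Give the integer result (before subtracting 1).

30000003326

(0) 9|_2 = 2^(2 + 1) + 1 ↦ 3^(3 + 1) + 1|_3 = 82 ⇒ 81
(1) 81|_3 = 3^(3 + 1) ↦ 4^(4 + 1)|_4 = 1024 ⇒ 1023
(2) 1023|_4 = 3·4^4 + 3·4^3 + 3·4^2 + 3·4 + 3 ↦ 3·5^5 + 3·5^3 + 3·5^2 + 3·5 + 3|_5 = 9843 ⇒ 9842
(3) 9842|_5 = 3·5^5 + 3·5^3 + 3·5^2 + 3·5 + 2 ↦ 3·6^6 + 3·6^3 + 3·6^2 + 3·6 + 2|_6 = 140744 ⇒ 140743
(4) 140743|_6 = 3·6^6 + 3·6^3 + 3·6^2 + 3·6 + 1 ↦ 3·7^7 + 3·7^3 + 3·7^2 + 3·7 + 1|_7 = 2471827 ⇒ 2471826
(5) 2471826|_7 = 3·7^7 + 3·7^3 + 3·7^2 + 3·7 ↦ 3·8^8 + 3·8^3 + 3·8^2 + 3·8|_8 = 50333400 ⇒ 50333399
(6) 50333399|_8 = 3·8^8 + 3·8^3 + 3·8^2 + 2·8 + 7 ↦ 3·9^9 + 3·9^3 + 3·9^2 + 2·9 + 7|_9 = 1162263922 ⇒ 1162263921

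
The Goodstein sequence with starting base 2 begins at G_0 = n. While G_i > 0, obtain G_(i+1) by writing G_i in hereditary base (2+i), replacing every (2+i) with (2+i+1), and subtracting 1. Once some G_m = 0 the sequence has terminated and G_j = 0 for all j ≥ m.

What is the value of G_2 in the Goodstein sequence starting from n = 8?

553

[0] 8 ≡ 2^(2 + 1) (base 2). Lift 3: 81. −1: 80.
[1] 80 ≡ 2·3^3 + 2·3^2 + 2·3 + 2 (base 3). Lift 4: 554. −1: 553.
[2] 553 ≡ 2·4^4 + 2·4^2 + 2·4 + 1 (base 4). Lift 5: 6311. −1: 6310.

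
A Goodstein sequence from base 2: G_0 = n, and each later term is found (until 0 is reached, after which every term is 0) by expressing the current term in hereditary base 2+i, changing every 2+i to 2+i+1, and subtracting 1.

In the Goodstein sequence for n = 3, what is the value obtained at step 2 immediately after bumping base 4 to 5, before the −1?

3

3 —HB2→ 2 + 1 —bump→ 3 + 1 = 4 —(−1)→ 3
3 —HB3→ 3 —bump→ 4 = 4 —(−1)→ 3
3 —HB4→ 3 —bump→ 3 = 3 —(−1)→ 2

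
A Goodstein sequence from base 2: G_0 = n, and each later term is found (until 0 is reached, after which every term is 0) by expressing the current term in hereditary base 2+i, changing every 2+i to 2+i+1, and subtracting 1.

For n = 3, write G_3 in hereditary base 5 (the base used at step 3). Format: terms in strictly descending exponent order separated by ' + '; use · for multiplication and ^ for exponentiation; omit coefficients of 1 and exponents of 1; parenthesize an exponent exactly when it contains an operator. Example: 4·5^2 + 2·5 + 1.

i=0: 3 = 2 + 1 (b=2); 2→3: 3 + 1 = 4; 4−1 = 3
i=1: 3 = 3 (b=3); 3→4: 4 = 4; 4−1 = 3
i=2: 3 = 3 (b=4); 4→5: 3 = 3; 3−1 = 2
i=3: 2 = 2 (b=5); 5→6: 2 = 2; 2−1 = 1

2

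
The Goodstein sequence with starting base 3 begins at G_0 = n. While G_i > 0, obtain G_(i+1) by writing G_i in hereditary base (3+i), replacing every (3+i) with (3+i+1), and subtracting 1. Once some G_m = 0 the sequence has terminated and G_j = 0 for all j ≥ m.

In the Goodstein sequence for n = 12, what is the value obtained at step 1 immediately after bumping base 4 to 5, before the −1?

28

step 0: 12 = 3^2 + 3; sub 4 for 3: 4^2 + 4; = 20; G_1 = 20−1 = 19
step 1: 19 = 4^2 + 3; sub 5 for 4: 5^2 + 3; = 28; G_2 = 28−1 = 27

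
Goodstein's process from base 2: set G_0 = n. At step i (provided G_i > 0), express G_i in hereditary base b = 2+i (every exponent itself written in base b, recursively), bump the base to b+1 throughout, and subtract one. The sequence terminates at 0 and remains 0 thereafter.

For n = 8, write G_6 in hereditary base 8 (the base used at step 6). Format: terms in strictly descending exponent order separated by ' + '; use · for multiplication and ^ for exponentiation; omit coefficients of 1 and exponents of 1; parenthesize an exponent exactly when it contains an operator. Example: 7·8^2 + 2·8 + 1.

2·8^8 + 2·8^2 + 8 + 3

[0] 8 ≡ 2^(2 + 1) (base 2). Lift 3: 81. −1: 80.
[1] 80 ≡ 2·3^3 + 2·3^2 + 2·3 + 2 (base 3). Lift 4: 554. −1: 553.
[2] 553 ≡ 2·4^4 + 2·4^2 + 2·4 + 1 (base 4). Lift 5: 6311. −1: 6310.
[3] 6310 ≡ 2·5^5 + 2·5^2 + 2·5 (base 5). Lift 6: 93396. −1: 93395.
[4] 93395 ≡ 2·6^6 + 2·6^2 + 6 + 5 (base 6). Lift 7: 1647196. −1: 1647195.
[5] 1647195 ≡ 2·7^7 + 2·7^2 + 7 + 4 (base 7). Lift 8: 33554572. −1: 33554571.
[6] 33554571 ≡ 2·8^8 + 2·8^2 + 8 + 3 (base 8). Lift 9: 774841152. −1: 774841151.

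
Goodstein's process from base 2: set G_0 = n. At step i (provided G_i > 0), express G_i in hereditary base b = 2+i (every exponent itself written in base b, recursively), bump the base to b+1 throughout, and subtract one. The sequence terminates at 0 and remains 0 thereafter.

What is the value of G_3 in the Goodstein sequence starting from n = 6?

3125

G_0=6  [base 2] 2^2 + 2  →[2↦3]→  3^3 + 3 = 30  −1 ⇒ G_1=29
G_1=29  [base 3] 3^3 + 2  →[3↦4]→  4^4 + 2 = 258  −1 ⇒ G_2=257
G_2=257  [base 4] 4^4 + 1  →[4↦5]→  5^5 + 1 = 3126  −1 ⇒ G_3=3125
G_3=3125  [base 5] 5^5  →[5↦6]→  6^6 = 46656  −1 ⇒ G_4=46655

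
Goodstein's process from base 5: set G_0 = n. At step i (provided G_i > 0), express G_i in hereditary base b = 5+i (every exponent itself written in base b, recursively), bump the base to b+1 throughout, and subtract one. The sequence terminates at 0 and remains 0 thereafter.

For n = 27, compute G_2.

[0] 27 ≡ 5^2 + 2 (base 5). Lift 6: 38. −1: 37.
[1] 37 ≡ 6^2 + 1 (base 6). Lift 7: 50. −1: 49.
[2] 49 ≡ 7^2 (base 7). Lift 8: 64. −1: 63.

49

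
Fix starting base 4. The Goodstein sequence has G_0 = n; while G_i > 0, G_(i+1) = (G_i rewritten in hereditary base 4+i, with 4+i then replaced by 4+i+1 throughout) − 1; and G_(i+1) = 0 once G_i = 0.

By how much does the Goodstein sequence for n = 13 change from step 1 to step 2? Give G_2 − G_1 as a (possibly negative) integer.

13 —HB4→ 3·4 + 1 —bump→ 3·5 + 1 = 16 —(−1)→ 15
15 —HB5→ 3·5 —bump→ 3·6 = 18 —(−1)→ 17

2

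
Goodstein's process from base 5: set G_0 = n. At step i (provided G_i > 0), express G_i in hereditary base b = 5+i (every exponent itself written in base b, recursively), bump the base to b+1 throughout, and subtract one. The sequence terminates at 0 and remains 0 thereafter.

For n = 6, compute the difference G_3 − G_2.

-1

G_0 = 6. HB_5(6) = 5 + 1. Bump = 7. G_1 = 6.
G_1 = 6. HB_6(6) = 6. Bump = 7. G_2 = 6.
G_2 = 6. HB_7(6) = 6. Bump = 6. G_3 = 5.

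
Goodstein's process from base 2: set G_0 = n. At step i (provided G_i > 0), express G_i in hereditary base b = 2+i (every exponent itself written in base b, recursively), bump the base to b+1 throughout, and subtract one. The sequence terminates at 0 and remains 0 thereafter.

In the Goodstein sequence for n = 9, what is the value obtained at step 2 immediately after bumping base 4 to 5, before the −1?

9843

base 2: 9 = 2^(2 + 1) + 1; at 3: 3^(3 + 1) + 1 = 82; next = 81
base 3: 81 = 3^(3 + 1); at 4: 4^(4 + 1) = 1024; next = 1023
base 4: 1023 = 3·4^4 + 3·4^3 + 3·4^2 + 3·4 + 3; at 5: 3·5^5 + 3·5^3 + 3·5^2 + 3·5 + 3 = 9843; next = 9842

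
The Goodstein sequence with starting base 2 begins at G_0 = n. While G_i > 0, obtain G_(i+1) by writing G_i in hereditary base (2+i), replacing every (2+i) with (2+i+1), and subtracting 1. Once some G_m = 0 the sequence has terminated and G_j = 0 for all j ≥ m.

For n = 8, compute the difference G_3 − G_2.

5757

i=0: 8 = 2^(2 + 1) (b=2); 2→3: 3^(3 + 1) = 81; 81−1 = 80
i=1: 80 = 2·3^3 + 2·3^2 + 2·3 + 2 (b=3); 3→4: 2·4^4 + 2·4^2 + 2·4 + 2 = 554; 554−1 = 553
i=2: 553 = 2·4^4 + 2·4^2 + 2·4 + 1 (b=4); 4→5: 2·5^5 + 2·5^2 + 2·5 + 1 = 6311; 6311−1 = 6310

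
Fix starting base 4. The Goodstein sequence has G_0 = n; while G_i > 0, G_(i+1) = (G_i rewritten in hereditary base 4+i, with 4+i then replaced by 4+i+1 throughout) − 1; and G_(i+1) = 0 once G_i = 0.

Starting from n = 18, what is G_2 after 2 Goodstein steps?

[0] 18 ≡ 4^2 + 2 (base 4). Lift 5: 27. −1: 26.
[1] 26 ≡ 5^2 + 1 (base 5). Lift 6: 37. −1: 36.
[2] 36 ≡ 6^2 (base 6). Lift 7: 49. −1: 48.

36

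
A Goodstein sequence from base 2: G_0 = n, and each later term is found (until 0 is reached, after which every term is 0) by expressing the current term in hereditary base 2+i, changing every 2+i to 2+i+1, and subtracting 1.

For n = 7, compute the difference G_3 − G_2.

G_0=7  [base 2] 2^2 + 2 + 1  →[2↦3]→  3^3 + 3 + 1 = 31  −1 ⇒ G_1=30
G_1=30  [base 3] 3^3 + 3  →[3↦4]→  4^4 + 4 = 260  −1 ⇒ G_2=259
G_2=259  [base 4] 4^4 + 3  →[4↦5]→  5^5 + 3 = 3128  −1 ⇒ G_3=3127

2868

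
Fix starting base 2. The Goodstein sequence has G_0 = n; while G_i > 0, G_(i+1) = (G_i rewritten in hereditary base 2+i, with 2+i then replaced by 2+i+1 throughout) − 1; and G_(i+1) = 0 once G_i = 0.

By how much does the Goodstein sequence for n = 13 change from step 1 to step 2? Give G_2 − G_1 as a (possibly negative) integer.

1171

13 —HB2→ 2^(2 + 1) + 2^2 + 1 —bump→ 3^(3 + 1) + 3^3 + 1 = 109 —(−1)→ 108
108 —HB3→ 3^(3 + 1) + 3^3 —bump→ 4^(4 + 1) + 4^4 = 1280 —(−1)→ 1279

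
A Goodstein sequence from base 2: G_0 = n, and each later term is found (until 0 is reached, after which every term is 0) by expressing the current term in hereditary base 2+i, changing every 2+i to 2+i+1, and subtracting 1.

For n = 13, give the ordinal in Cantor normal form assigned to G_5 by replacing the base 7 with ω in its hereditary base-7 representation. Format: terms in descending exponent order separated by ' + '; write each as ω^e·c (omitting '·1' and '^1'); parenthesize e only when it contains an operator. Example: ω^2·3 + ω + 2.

step 0: 13 = 2^(2 + 1) + 2^2 + 1; sub 3 for 2: 3^(3 + 1) + 3^3 + 1; = 109; G_1 = 109−1 = 108
step 1: 108 = 3^(3 + 1) + 3^3; sub 4 for 3: 4^(4 + 1) + 4^4; = 1280; G_2 = 1280−1 = 1279
step 2: 1279 = 4^(4 + 1) + 3·4^3 + 3·4^2 + 3·4 + 3; sub 5 for 4: 5^(5 + 1) + 3·5^3 + 3·5^2 + 3·5 + 3; = 16093; G_3 = 16093−1 = 16092
step 3: 16092 = 5^(5 + 1) + 3·5^3 + 3·5^2 + 3·5 + 2; sub 6 for 5: 6^(6 + 1) + 3·6^3 + 3·6^2 + 3·6 + 2; = 280712; G_4 = 280712−1 = 280711
step 4: 280711 = 6^(6 + 1) + 3·6^3 + 3·6^2 + 3·6 + 1; sub 7 for 6: 7^(7 + 1) + 3·7^3 + 3·7^2 + 3·7 + 1; = 5765999; G_5 = 5765999−1 = 5765998

ω^(ω + 1) + ω^3·3 + ω^2·3 + ω·3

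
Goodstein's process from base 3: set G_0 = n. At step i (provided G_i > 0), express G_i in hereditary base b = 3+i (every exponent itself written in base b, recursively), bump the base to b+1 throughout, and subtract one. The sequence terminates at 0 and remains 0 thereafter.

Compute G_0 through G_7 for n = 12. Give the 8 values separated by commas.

(0) 12|_3 = 3^2 + 3 ↦ 4^2 + 4|_4 = 20 ⇒ 19
(1) 19|_4 = 4^2 + 3 ↦ 5^2 + 3|_5 = 28 ⇒ 27
(2) 27|_5 = 5^2 + 2 ↦ 6^2 + 2|_6 = 38 ⇒ 37
(3) 37|_6 = 6^2 + 1 ↦ 7^2 + 1|_7 = 50 ⇒ 49
(4) 49|_7 = 7^2 ↦ 8^2|_8 = 64 ⇒ 63
(5) 63|_8 = 7·8 + 7 ↦ 7·9 + 7|_9 = 70 ⇒ 69
(6) 69|_9 = 7·9 + 6 ↦ 7·10 + 6|_10 = 76 ⇒ 75

12, 19, 27, 37, 49, 63, 69, 75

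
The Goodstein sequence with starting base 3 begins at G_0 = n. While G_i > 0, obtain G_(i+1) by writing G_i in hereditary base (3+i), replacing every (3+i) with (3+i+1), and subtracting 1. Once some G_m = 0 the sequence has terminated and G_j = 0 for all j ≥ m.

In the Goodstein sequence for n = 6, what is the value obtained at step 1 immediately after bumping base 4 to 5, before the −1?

8

[0] 6 ≡ 2·3 (base 3). Lift 4: 8. −1: 7.
[1] 7 ≡ 4 + 3 (base 4). Lift 5: 8. −1: 7.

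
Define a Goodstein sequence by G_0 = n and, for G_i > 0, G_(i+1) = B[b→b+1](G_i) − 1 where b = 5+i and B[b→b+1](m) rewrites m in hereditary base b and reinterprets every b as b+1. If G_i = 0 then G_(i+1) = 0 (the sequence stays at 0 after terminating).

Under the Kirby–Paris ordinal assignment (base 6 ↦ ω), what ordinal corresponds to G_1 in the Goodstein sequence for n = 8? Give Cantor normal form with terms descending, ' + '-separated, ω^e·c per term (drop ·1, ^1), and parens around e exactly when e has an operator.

ω + 2

i=0: 8 = 5 + 3 (b=5); 5→6: 6 + 3 = 9; 9−1 = 8
i=1: 8 = 6 + 2 (b=6); 6→7: 7 + 2 = 9; 9−1 = 8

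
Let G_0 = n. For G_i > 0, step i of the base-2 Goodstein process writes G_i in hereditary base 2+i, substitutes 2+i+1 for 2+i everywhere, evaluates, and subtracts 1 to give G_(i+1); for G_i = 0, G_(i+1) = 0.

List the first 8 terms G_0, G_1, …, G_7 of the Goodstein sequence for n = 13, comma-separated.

13 —HB2→ 2^(2 + 1) + 2^2 + 1 —bump→ 3^(3 + 1) + 3^3 + 1 = 109 —(−1)→ 108
108 —HB3→ 3^(3 + 1) + 3^3 —bump→ 4^(4 + 1) + 4^4 = 1280 —(−1)→ 1279
1279 —HB4→ 4^(4 + 1) + 3·4^3 + 3·4^2 + 3·4 + 3 —bump→ 5^(5 + 1) + 3·5^3 + 3·5^2 + 3·5 + 3 = 16093 —(−1)→ 16092
16092 —HB5→ 5^(5 + 1) + 3·5^3 + 3·5^2 + 3·5 + 2 —bump→ 6^(6 + 1) + 3·6^3 + 3·6^2 + 3·6 + 2 = 280712 —(−1)→ 280711
280711 —HB6→ 6^(6 + 1) + 3·6^3 + 3·6^2 + 3·6 + 1 —bump→ 7^(7 + 1) + 3·7^3 + 3·7^2 + 3·7 + 1 = 5765999 —(−1)→ 5765998
5765998 —HB7→ 7^(7 + 1) + 3·7^3 + 3·7^2 + 3·7 —bump→ 8^(8 + 1) + 3·8^3 + 3·8^2 + 3·8 = 134219480 —(−1)→ 134219479
134219479 —HB8→ 8^(8 + 1) + 3·8^3 + 3·8^2 + 2·8 + 7 —bump→ 9^(9 + 1) + 3·9^3 + 3·9^2 + 2·9 + 7 = 3486786856 —(−1)→ 3486786855

13, 108, 1279, 16092, 280711, 5765998, 134219479, 3486786855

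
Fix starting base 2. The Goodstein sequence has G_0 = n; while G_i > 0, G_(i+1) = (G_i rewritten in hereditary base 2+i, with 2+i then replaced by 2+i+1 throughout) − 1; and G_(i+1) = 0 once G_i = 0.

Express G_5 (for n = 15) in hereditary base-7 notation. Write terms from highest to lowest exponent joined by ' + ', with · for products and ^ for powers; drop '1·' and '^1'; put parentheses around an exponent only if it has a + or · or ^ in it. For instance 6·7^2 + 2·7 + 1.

7^(7 + 1) + 7^7

[0] 15 ≡ 2^(2 + 1) + 2^2 + 2 + 1 (base 2). Lift 3: 112. −1: 111.
[1] 111 ≡ 3^(3 + 1) + 3^3 + 3 (base 3). Lift 4: 1284. −1: 1283.
[2] 1283 ≡ 4^(4 + 1) + 4^4 + 3 (base 4). Lift 5: 18753. −1: 18752.
[3] 18752 ≡ 5^(5 + 1) + 5^5 + 2 (base 5). Lift 6: 326594. −1: 326593.
[4] 326593 ≡ 6^(6 + 1) + 6^6 + 1 (base 6). Lift 7: 6588345. −1: 6588344.
[5] 6588344 ≡ 7^(7 + 1) + 7^7 (base 7). Lift 8: 150994944. −1: 150994943.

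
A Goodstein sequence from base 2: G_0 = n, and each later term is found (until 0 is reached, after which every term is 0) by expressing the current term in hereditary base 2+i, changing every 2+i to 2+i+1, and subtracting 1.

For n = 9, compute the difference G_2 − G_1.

942

G_0=9  [base 2] 2^(2 + 1) + 1  →[2↦3]→  3^(3 + 1) + 1 = 82  −1 ⇒ G_1=81
G_1=81  [base 3] 3^(3 + 1)  →[3↦4]→  4^(4 + 1) = 1024  −1 ⇒ G_2=1023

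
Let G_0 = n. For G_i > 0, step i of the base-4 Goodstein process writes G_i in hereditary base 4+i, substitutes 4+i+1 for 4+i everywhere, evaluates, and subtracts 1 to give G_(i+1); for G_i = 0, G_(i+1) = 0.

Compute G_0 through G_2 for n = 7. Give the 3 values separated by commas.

7, 7, 7

G_0=7  [base 4] 4 + 3  →[4↦5]→  5 + 3 = 8  −1 ⇒ G_1=7
G_1=7  [base 5] 5 + 2  →[5↦6]→  6 + 2 = 8  −1 ⇒ G_2=7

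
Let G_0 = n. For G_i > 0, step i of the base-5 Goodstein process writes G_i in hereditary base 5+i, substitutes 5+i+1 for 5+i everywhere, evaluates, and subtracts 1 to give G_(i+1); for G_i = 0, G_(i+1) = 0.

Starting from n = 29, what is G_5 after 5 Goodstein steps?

step 0: 29 = 5^2 + 4; sub 6 for 5: 6^2 + 4; = 40; G_1 = 40−1 = 39
step 1: 39 = 6^2 + 3; sub 7 for 6: 7^2 + 3; = 52; G_2 = 52−1 = 51
step 2: 51 = 7^2 + 2; sub 8 for 7: 8^2 + 2; = 66; G_3 = 66−1 = 65
step 3: 65 = 8^2 + 1; sub 9 for 8: 9^2 + 1; = 82; G_4 = 82−1 = 81
step 4: 81 = 9^2; sub 10 for 9: 10^2; = 100; G_5 = 100−1 = 99

99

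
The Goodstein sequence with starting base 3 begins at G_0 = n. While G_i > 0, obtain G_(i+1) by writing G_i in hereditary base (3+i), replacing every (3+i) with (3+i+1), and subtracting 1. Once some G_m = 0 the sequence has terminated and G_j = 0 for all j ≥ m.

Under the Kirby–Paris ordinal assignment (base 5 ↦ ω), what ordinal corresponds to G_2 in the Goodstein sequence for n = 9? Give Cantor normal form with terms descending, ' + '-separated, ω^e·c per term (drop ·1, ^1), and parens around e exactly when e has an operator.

base 3: 9 = 3^2; at 4: 4^2 = 16; next = 15
base 4: 15 = 3·4 + 3; at 5: 3·5 + 3 = 18; next = 17
base 5: 17 = 3·5 + 2; at 6: 3·6 + 2 = 20; next = 19

ω·3 + 2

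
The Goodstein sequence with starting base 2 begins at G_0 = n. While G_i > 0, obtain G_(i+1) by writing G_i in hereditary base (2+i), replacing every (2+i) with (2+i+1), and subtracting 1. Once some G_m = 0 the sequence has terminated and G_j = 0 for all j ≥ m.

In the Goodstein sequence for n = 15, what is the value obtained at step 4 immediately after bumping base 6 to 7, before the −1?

step 0: 15 = 2^(2 + 1) + 2^2 + 2 + 1; sub 3 for 2: 3^(3 + 1) + 3^3 + 3 + 1; = 112; G_1 = 112−1 = 111
step 1: 111 = 3^(3 + 1) + 3^3 + 3; sub 4 for 3: 4^(4 + 1) + 4^4 + 4; = 1284; G_2 = 1284−1 = 1283
step 2: 1283 = 4^(4 + 1) + 4^4 + 3; sub 5 for 4: 5^(5 + 1) + 5^5 + 3; = 18753; G_3 = 18753−1 = 18752
step 3: 18752 = 5^(5 + 1) + 5^5 + 2; sub 6 for 5: 6^(6 + 1) + 6^6 + 2; = 326594; G_4 = 326594−1 = 326593
step 4: 326593 = 6^(6 + 1) + 6^6 + 1; sub 7 for 6: 7^(7 + 1) + 7^7 + 1; = 6588345; G_5 = 6588345−1 = 6588344

6588345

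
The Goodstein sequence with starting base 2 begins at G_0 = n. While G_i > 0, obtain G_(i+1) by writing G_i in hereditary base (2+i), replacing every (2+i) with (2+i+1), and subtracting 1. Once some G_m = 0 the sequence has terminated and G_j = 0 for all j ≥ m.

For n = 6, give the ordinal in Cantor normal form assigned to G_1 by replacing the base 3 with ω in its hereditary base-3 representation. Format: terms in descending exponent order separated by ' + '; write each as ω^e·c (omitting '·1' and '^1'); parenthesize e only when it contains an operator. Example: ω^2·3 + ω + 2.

G_0=6  [base 2] 2^2 + 2  →[2↦3]→  3^3 + 3 = 30  −1 ⇒ G_1=29
G_1=29  [base 3] 3^3 + 2  →[3↦4]→  4^4 + 2 = 258  −1 ⇒ G_2=257

ω^ω + 2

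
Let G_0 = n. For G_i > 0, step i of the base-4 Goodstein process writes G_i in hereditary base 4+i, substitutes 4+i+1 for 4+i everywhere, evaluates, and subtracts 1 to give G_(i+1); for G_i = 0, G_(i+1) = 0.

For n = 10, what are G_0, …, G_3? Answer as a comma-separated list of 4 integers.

i=0: 10 = 2·4 + 2 (b=4); 4→5: 2·5 + 2 = 12; 12−1 = 11
i=1: 11 = 2·5 + 1 (b=5); 5→6: 2·6 + 1 = 13; 13−1 = 12
i=2: 12 = 2·6 (b=6); 6→7: 2·7 = 14; 14−1 = 13

10, 11, 12, 13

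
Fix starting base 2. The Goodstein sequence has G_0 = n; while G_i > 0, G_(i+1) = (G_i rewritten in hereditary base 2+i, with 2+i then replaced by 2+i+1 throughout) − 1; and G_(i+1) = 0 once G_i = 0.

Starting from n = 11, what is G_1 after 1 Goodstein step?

i=0: 11 = 2^(2 + 1) + 2 + 1 (b=2); 2→3: 3^(3 + 1) + 3 + 1 = 85; 85−1 = 84
i=1: 84 = 3^(3 + 1) + 3 (b=3); 3→4: 4^(4 + 1) + 4 = 1028; 1028−1 = 1027

84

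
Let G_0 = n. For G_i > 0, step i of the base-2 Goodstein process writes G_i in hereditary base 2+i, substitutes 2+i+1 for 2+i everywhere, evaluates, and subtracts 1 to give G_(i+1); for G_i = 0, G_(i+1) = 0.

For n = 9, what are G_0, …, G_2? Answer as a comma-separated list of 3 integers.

9, 81, 1023

step 0: 9 = 2^(2 + 1) + 1; sub 3 for 2: 3^(3 + 1) + 1; = 82; G_1 = 82−1 = 81
step 1: 81 = 3^(3 + 1); sub 4 for 3: 4^(4 + 1); = 1024; G_2 = 1024−1 = 1023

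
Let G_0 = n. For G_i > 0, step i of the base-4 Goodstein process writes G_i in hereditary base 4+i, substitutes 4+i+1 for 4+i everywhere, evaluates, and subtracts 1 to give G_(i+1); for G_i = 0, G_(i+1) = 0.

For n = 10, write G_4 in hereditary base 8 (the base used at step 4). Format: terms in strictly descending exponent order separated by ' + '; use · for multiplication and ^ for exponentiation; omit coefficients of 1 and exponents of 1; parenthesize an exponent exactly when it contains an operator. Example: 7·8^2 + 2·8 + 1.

10 —HB4→ 2·4 + 2 —bump→ 2·5 + 2 = 12 —(−1)→ 11
11 —HB5→ 2·5 + 1 —bump→ 2·6 + 1 = 13 —(−1)→ 12
12 —HB6→ 2·6 —bump→ 2·7 = 14 —(−1)→ 13
13 —HB7→ 7 + 6 —bump→ 8 + 6 = 14 —(−1)→ 13

8 + 5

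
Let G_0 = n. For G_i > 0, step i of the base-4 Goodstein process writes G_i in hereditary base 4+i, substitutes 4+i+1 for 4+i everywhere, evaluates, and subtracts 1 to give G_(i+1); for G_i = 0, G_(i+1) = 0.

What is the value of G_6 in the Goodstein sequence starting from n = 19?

75

19 —HB4→ 4^2 + 3 —bump→ 5^2 + 3 = 28 —(−1)→ 27
27 —HB5→ 5^2 + 2 —bump→ 6^2 + 2 = 38 —(−1)→ 37
37 —HB6→ 6^2 + 1 —bump→ 7^2 + 1 = 50 —(−1)→ 49
49 —HB7→ 7^2 —bump→ 8^2 = 64 —(−1)→ 63
63 —HB8→ 7·8 + 7 —bump→ 7·9 + 7 = 70 —(−1)→ 69
69 —HB9→ 7·9 + 6 —bump→ 7·10 + 6 = 76 —(−1)→ 75
75 —HB10→ 7·10 + 5 —bump→ 7·11 + 5 = 82 —(−1)→ 81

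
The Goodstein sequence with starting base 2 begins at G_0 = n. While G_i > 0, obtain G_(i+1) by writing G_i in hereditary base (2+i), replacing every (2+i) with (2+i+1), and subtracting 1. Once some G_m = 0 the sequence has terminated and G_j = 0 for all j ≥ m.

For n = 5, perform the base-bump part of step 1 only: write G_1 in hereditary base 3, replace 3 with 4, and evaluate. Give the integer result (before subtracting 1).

[0] 5 ≡ 2^2 + 1 (base 2). Lift 3: 28. −1: 27.
[1] 27 ≡ 3^3 (base 3). Lift 4: 256. −1: 255.

256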